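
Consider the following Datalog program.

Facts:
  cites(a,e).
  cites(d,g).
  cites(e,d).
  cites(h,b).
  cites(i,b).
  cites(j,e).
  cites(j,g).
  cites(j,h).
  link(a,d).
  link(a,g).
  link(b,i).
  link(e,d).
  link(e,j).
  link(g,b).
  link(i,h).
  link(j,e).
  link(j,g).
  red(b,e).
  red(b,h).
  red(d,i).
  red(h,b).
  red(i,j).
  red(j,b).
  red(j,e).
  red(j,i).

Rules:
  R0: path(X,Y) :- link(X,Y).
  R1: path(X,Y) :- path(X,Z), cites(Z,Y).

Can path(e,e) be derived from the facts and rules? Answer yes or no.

yes

round 1: derive path(a,d) via R0 from link(a,d)
round 1: derive path(a,g) via R0 from link(a,g)
round 1: derive path(b,i) via R0 from link(b,i)
round 1: derive path(e,d) via R0 from link(e,d)
round 1: derive path(e,j) via R0 from link(e,j)
round 1: derive path(g,b) via R0 from link(g,b)
round 1: derive path(i,h) via R0 from link(i,h)
round 1: derive path(j,e) via R0 from link(j,e)
round 1: derive path(j,g) via R0 from link(j,g)
round 2: derive path(b,b) via R1 from path(b,i), cites(i,b)
round 2: derive path(e,e) via R1 from path(e,j), cites(j,e)
round 2: derive path(e,g) via R1 from path(e,d), cites(d,g)
round 2: derive path(e,h) via R1 from path(e,j), cites(j,h)
round 2: derive path(i,b) via R1 from path(i,h), cites(h,b)
round 2: derive path(j,d) via R1 from path(j,e), cites(e,d)
round 3: derive path(e,b) via R1 from path(e,h), cites(h,b)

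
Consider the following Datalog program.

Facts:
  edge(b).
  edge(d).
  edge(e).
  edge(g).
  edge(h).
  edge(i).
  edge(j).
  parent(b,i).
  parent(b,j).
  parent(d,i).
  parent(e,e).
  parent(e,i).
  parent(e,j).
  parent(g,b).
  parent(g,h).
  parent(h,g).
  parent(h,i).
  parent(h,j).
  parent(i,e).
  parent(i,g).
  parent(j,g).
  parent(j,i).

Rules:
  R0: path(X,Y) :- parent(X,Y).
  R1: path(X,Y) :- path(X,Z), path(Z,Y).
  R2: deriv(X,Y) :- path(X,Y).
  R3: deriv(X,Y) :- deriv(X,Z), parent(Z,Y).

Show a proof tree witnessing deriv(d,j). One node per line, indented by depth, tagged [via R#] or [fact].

deriv(d,j)  [via R2]
  path(d,j)  [via R1]
    path(d,e)  [via R1]
      path(d,i)  [via R0]
        parent(d,i)  [fact]
      path(i,e)  [via R0]
        parent(i,e)  [fact]
    path(e,j)  [via R0]
      parent(e,j)  [fact]

round 1: derive path(b,i) via R0 from parent(b,i)
round 1: derive path(b,j) via R0 from parent(b,j)
round 1: derive path(d,i) via R0 from parent(d,i)
round 1: derive path(e,e) via R0 from parent(e,e)
round 1: derive path(e,i) via R0 from parent(e,i)
round 1: derive path(e,j) via R0 from parent(e,j)
round 1: derive path(g,b) via R0 from parent(g,b)
round 1: derive path(g,h) via R0 from parent(g,h)
round 1: derive path(h,g) via R0 from parent(h,g)
round 1: derive path(h,i) via R0 from parent(h,i)
round 1: derive path(h,j) via R0 from parent(h,j)
round 1: derive path(i,e) via R0 from parent(i,e)
round 1: derive path(i,g) via R0 from parent(i,g)
round 1: derive path(j,g) via R0 from parent(j,g)
round 1: derive path(j,i) via R0 from parent(j,i)
round 2: derive path(b,e) via R1 from path(b,i), path(i,e)
round 2: derive path(b,g) via R1 from path(b,i), path(i,g)
round 2: derive path(d,e) via R1 from path(d,i), path(i,e)
round 2: derive path(d,g) via R1 from path(d,i), path(i,g)
round 2: derive path(e,g) via R1 from path(e,i), path(i,g)
round 2: derive path(g,g) via R1 from path(g,h), path(h,g)
round 2: derive path(g,i) via R1 from path(g,b), path(b,i)
round 2: derive path(g,j) via R1 from path(g,b), path(b,j)
round 2: derive path(h,b) via R1 from path(h,g), path(g,b)
round 2: derive path(h,e) via R1 from path(h,i), path(i,e)
round 2: derive path(h,h) via R1 from path(h,g), path(g,h)
round 2: derive path(i,b) via R1 from path(i,g), path(g,b)
round 2: derive path(i,h) via R1 from path(i,g), path(g,h)
round 2: derive path(i,i) via R1 from path(i,e), path(e,i)
round 2: derive path(i,j) via R1 from path(i,e), path(e,j)
round 2: derive path(j,b) via R1 from path(j,g), path(g,b)
round 2: derive path(j,e) via R1 from path(j,i), path(i,e)
round 2: derive path(j,h) via R1 from path(j,g), path(g,h)
round 2: derive deriv(b,i) via R2 from path(b,i)
round 2: derive deriv(b,j) via R2 from path(b,j)
round 2: derive deriv(d,i) via R2 from path(d,i)
round 2: derive deriv(e,e) via R2 from path(e,e)
round 2: derive deriv(e,i) via R2 from path(e,i)
round 2: derive deriv(e,j) via R2 from path(e,j)
round 2: derive deriv(g,b) via R2 from path(g,b)
round 2: derive deriv(g,h) via R2 from path(g,h)
round 2: derive deriv(h,g) via R2 from path(h,g)
round 2: derive deriv(h,i) via R2 from path(h,i)
round 2: derive deriv(h,j) via R2 from path(h,j)
round 2: derive deriv(i,e) via R2 from path(i,e)
round 2: derive deriv(i,g) via R2 from path(i,g)
round 2: derive deriv(j,g) via R2 from path(j,g)
round 2: derive deriv(j,i) via R2 from path(j,i)
round 3: derive path(b,b) via R1 from path(b,g), path(g,b)
round 3: derive path(b,h) via R1 from path(b,g), path(g,h)
round 3: derive path(d,b) via R1 from path(d,g), path(g,b)
round 3: derive path(d,h) via R1 from path(d,g), path(g,h)
round 3: derive path(d,j) via R1 from path(d,e), path(e,j)
round 3: derive path(e,b) via R1 from path(e,g), path(g,b)
round 3: derive path(e,h) via R1 from path(e,g), path(g,h)
round 3: derive path(g,e) via R1 from path(g,b), path(b,e)
round 3: derive path(j,j) via R1 from path(j,b), path(b,j)
round 3: derive deriv(b,e) via R2 from path(b,e)
round 3: derive deriv(b,g) via R2 from path(b,g)
round 3: derive deriv(d,e) via R2 from path(d,e)
round 3: derive deriv(d,g) via R2 from path(d,g)
round 3: derive deriv(e,g) via R2 from path(e,g)
round 3: derive deriv(g,g) via R2 from path(g,g)
round 3: derive deriv(g,i) via R2 from path(g,i)
round 3: derive deriv(g,j) via R2 from path(g,j)
round 3: derive deriv(h,b) via R2 from path(h,b)
round 3: derive deriv(h,e) via R2 from path(h,e)
round 3: derive deriv(h,h) via R2 from path(h,h)
round 3: derive deriv(i,b) via R2 from path(i,b)
round 3: derive deriv(i,h) via R2 from path(i,h)
round 3: derive deriv(i,i) via R2 from path(i,i)
round 3: derive deriv(i,j) via R2 from path(i,j)
round 3: derive deriv(j,b) via R2 from path(j,b)
round 3: derive deriv(j,e) via R2 from path(j,e)
round 3: derive deriv(j,h) via R2 from path(j,h)
round 4: derive deriv(b,b) via R2 from path(b,b)
round 4: derive deriv(b,h) via R2 from path(b,h)
round 4: derive deriv(d,b) via R2 from path(d,b)
round 4: derive deriv(d,h) via R2 from path(d,h)
round 4: derive deriv(d,j) via R2 from path(d,j)
round 4: derive deriv(e,b) via R2 from path(e,b)
round 4: derive deriv(e,h) via R2 from path(e,h)
round 4: derive deriv(g,e) via R2 from path(g,e)
round 4: derive deriv(j,j) via R2 from path(j,j)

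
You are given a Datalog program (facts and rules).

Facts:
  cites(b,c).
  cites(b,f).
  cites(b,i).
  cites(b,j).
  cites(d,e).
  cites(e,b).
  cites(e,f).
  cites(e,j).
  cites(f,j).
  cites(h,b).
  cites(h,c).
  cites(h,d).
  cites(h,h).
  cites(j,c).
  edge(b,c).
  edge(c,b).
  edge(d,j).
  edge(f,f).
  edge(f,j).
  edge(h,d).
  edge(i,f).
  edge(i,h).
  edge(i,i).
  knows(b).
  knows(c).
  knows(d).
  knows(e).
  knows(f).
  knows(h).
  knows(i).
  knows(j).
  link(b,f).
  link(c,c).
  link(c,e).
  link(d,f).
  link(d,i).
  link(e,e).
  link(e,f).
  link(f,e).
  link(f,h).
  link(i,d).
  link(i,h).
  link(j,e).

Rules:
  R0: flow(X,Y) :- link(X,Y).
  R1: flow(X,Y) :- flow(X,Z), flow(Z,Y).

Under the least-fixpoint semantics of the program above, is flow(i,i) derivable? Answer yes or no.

round 1: derive flow(b,f) via R0 from link(b,f)
round 1: derive flow(c,c) via R0 from link(c,c)
round 1: derive flow(c,e) via R0 from link(c,e)
round 1: derive flow(d,f) via R0 from link(d,f)
round 1: derive flow(d,i) via R0 from link(d,i)
round 1: derive flow(e,e) via R0 from link(e,e)
round 1: derive flow(e,f) via R0 from link(e,f)
round 1: derive flow(f,e) via R0 from link(f,e)
round 1: derive flow(f,h) via R0 from link(f,h)
round 1: derive flow(i,d) via R0 from link(i,d)
round 1: derive flow(i,h) via R0 from link(i,h)
round 1: derive flow(j,e) via R0 from link(j,e)
round 2: derive flow(b,e) via R1 from flow(b,f), flow(f,e)
round 2: derive flow(b,h) via R1 from flow(b,f), flow(f,h)
round 2: derive flow(c,f) via R1 from flow(c,e), flow(e,f)
round 2: derive flow(d,d) via R1 from flow(d,i), flow(i,d)
round 2: derive flow(d,e) via R1 from flow(d,f), flow(f,e)
round 2: derive flow(d,h) via R1 from flow(d,f), flow(f,h)
round 2: derive flow(e,h) via R1 from flow(e,f), flow(f,h)
round 2: derive flow(f,f) via R1 from flow(f,e), flow(e,f)
round 2: derive flow(i,f) via R1 from flow(i,d), flow(d,f)
round 2: derive flow(i,i) via R1 from flow(i,d), flow(d,i)
round 2: derive flow(j,f) via R1 from flow(j,e), flow(e,f)
round 3: derive flow(c,h) via R1 from flow(c,e), flow(e,h)
round 3: derive flow(i,e) via R1 from flow(i,d), flow(d,e)
round 3: derive flow(j,h) via R1 from flow(j,e), flow(e,h)

yes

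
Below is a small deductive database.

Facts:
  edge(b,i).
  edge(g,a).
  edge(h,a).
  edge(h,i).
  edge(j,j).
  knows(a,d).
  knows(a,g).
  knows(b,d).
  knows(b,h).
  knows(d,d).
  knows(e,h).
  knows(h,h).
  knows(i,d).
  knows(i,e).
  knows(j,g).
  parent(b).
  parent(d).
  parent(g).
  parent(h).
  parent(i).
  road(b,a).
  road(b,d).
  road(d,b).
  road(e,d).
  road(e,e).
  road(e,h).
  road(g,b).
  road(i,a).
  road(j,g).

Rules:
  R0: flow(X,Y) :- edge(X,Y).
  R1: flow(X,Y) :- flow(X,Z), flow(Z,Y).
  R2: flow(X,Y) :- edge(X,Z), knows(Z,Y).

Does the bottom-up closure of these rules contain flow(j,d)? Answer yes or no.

round 1: derive flow(b,i) via R0 from edge(b,i)
round 1: derive flow(g,a) via R0 from edge(g,a)
round 1: derive flow(h,a) via R0 from edge(h,a)
round 1: derive flow(h,i) via R0 from edge(h,i)
round 1: derive flow(j,j) via R0 from edge(j,j)
round 1: derive flow(b,d) via R2 from edge(b,i), knows(i,d)
round 1: derive flow(b,e) via R2 from edge(b,i), knows(i,e)
round 1: derive flow(g,d) via R2 from edge(g,a), knows(a,d)
round 1: derive flow(g,g) via R2 from edge(g,a), knows(a,g)
round 1: derive flow(h,d) via R2 from edge(h,a), knows(a,d)
round 1: derive flow(h,e) via R2 from edge(h,i), knows(i,e)
round 1: derive flow(h,g) via R2 from edge(h,a), knows(a,g)
round 1: derive flow(j,g) via R2 from edge(j,j), knows(j,g)
round 2: derive flow(j,a) via R1 from flow(j,g), flow(g,a)
round 2: derive flow(j,d) via R1 from flow(j,g), flow(g,d)

yes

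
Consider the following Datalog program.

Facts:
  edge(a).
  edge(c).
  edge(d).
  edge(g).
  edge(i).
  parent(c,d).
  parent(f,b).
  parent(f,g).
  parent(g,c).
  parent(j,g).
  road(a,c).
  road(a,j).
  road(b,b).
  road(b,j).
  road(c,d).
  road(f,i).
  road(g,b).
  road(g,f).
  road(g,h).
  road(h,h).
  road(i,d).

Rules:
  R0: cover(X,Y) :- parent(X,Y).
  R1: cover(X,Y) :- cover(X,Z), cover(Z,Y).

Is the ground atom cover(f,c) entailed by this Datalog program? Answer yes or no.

round 1: derive cover(c,d) via R0 from parent(c,d)
round 1: derive cover(f,b) via R0 from parent(f,b)
round 1: derive cover(f,g) via R0 from parent(f,g)
round 1: derive cover(g,c) via R0 from parent(g,c)
round 1: derive cover(j,g) via R0 from parent(j,g)
round 2: derive cover(f,c) via R1 from cover(f,g), cover(g,c)
round 2: derive cover(g,d) via R1 from cover(g,c), cover(c,d)
round 2: derive cover(j,c) via R1 from cover(j,g), cover(g,c)
round 3: derive cover(f,d) via R1 from cover(f,c), cover(c,d)
round 3: derive cover(j,d) via R1 from cover(j,c), cover(c,d)

yes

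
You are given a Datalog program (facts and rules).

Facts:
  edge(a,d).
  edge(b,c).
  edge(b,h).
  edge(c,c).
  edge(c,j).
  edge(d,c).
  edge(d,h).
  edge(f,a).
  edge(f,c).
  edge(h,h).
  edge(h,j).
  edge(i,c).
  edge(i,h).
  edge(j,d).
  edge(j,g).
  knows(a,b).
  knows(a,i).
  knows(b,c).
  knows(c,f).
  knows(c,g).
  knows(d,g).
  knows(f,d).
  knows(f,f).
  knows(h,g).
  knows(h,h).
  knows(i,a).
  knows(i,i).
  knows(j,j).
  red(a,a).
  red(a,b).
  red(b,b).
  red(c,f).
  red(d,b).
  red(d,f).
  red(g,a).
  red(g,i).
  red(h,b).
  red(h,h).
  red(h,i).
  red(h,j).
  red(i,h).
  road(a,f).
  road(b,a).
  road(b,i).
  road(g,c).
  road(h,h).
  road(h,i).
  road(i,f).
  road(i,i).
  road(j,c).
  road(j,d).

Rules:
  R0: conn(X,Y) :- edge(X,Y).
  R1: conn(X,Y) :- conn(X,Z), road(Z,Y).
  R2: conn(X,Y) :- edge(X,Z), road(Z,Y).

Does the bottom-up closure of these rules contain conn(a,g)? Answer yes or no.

no

round 1: derive conn(a,d) via R0 from edge(a,d)
round 1: derive conn(b,c) via R0 from edge(b,c)
round 1: derive conn(b,h) via R0 from edge(b,h)
round 1: derive conn(c,c) via R0 from edge(c,c)
round 1: derive conn(c,j) via R0 from edge(c,j)
round 1: derive conn(d,c) via R0 from edge(d,c)
round 1: derive conn(d,h) via R0 from edge(d,h)
round 1: derive conn(f,a) via R0 from edge(f,a)
round 1: derive conn(f,c) via R0 from edge(f,c)
round 1: derive conn(h,h) via R0 from edge(h,h)
round 1: derive conn(h,j) via R0 from edge(h,j)
round 1: derive conn(i,c) via R0 from edge(i,c)
round 1: derive conn(i,h) via R0 from edge(i,h)
round 1: derive conn(j,d) via R0 from edge(j,d)
round 1: derive conn(j,g) via R0 from edge(j,g)
round 1: derive conn(b,i) via R2 from edge(b,h), road(h,i)
round 1: derive conn(c,d) via R2 from edge(c,j), road(j,d)
round 1: derive conn(d,i) via R2 from edge(d,h), road(h,i)
round 1: derive conn(f,f) via R2 from edge(f,a), road(a,f)
round 1: derive conn(h,c) via R2 from edge(h,j), road(j,c)
round 1: derive conn(h,d) via R2 from edge(h,j), road(j,d)
round 1: derive conn(h,i) via R2 from edge(h,h), road(h,i)
round 1: derive conn(i,i) via R2 from edge(i,h), road(h,i)
round 1: derive conn(j,c) via R2 from edge(j,g), road(g,c)
round 2: derive conn(b,f) via R1 from conn(b,i), road(i,f)
round 2: derive conn(d,f) via R1 from conn(d,i), road(i,f)
round 2: derive conn(h,f) via R1 from conn(h,i), road(i,f)
round 2: derive conn(i,f) via R1 from conn(i,i), road(i,f)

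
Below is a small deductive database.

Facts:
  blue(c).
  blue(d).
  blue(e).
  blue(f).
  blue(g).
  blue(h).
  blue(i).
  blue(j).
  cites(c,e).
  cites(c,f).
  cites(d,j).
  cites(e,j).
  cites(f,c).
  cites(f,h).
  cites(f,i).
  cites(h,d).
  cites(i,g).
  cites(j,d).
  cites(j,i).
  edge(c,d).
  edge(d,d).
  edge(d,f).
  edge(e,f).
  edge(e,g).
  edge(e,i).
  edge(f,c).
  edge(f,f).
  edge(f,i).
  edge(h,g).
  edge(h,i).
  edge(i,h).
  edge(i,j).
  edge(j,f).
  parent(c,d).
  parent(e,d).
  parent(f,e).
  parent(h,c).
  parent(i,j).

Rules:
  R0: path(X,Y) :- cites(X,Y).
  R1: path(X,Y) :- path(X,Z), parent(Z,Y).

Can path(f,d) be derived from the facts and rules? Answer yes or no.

round 1: derive path(c,e) via R0 from cites(c,e)
round 1: derive path(c,f) via R0 from cites(c,f)
round 1: derive path(d,j) via R0 from cites(d,j)
round 1: derive path(e,j) via R0 from cites(e,j)
round 1: derive path(f,c) via R0 from cites(f,c)
round 1: derive path(f,h) via R0 from cites(f,h)
round 1: derive path(f,i) via R0 from cites(f,i)
round 1: derive path(h,d) via R0 from cites(h,d)
round 1: derive path(i,g) via R0 from cites(i,g)
round 1: derive path(j,d) via R0 from cites(j,d)
round 1: derive path(j,i) via R0 from cites(j,i)
round 2: derive path(c,d) via R1 from path(c,e), parent(e,d)
round 2: derive path(f,d) via R1 from path(f,c), parent(c,d)
round 2: derive path(f,j) via R1 from path(f,i), parent(i,j)
round 2: derive path(j,j) via R1 from path(j,i), parent(i,j)

yes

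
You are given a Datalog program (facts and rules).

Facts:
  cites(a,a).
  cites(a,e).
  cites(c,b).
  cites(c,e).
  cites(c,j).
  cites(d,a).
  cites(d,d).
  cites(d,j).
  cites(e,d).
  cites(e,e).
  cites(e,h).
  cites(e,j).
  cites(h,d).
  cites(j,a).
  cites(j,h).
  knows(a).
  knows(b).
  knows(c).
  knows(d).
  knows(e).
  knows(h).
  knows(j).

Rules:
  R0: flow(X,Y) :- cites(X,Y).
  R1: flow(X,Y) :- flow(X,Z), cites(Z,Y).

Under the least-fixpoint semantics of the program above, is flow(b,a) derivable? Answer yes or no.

no

round 1: derive flow(a,a) via R0 from cites(a,a)
round 1: derive flow(a,e) via R0 from cites(a,e)
round 1: derive flow(c,b) via R0 from cites(c,b)
round 1: derive flow(c,e) via R0 from cites(c,e)
round 1: derive flow(c,j) via R0 from cites(c,j)
round 1: derive flow(d,a) via R0 from cites(d,a)
round 1: derive flow(d,d) via R0 from cites(d,d)
round 1: derive flow(d,j) via R0 from cites(d,j)
round 1: derive flow(e,d) via R0 from cites(e,d)
round 1: derive flow(e,e) via R0 from cites(e,e)
round 1: derive flow(e,h) via R0 from cites(e,h)
round 1: derive flow(e,j) via R0 from cites(e,j)
round 1: derive flow(h,d) via R0 from cites(h,d)
round 1: derive flow(j,a) via R0 from cites(j,a)
round 1: derive flow(j,h) via R0 from cites(j,h)
round 2: derive flow(a,d) via R1 from flow(a,e), cites(e,d)
round 2: derive flow(a,h) via R1 from flow(a,e), cites(e,h)
round 2: derive flow(a,j) via R1 from flow(a,e), cites(e,j)
round 2: derive flow(c,a) via R1 from flow(c,j), cites(j,a)
round 2: derive flow(c,d) via R1 from flow(c,e), cites(e,d)
round 2: derive flow(c,h) via R1 from flow(c,e), cites(e,h)
round 2: derive flow(d,e) via R1 from flow(d,a), cites(a,e)
round 2: derive flow(d,h) via R1 from flow(d,j), cites(j,h)
round 2: derive flow(e,a) via R1 from flow(e,d), cites(d,a)
round 2: derive flow(h,a) via R1 from flow(h,d), cites(d,a)
round 2: derive flow(h,j) via R1 from flow(h,d), cites(d,j)
round 2: derive flow(j,d) via R1 from flow(j,h), cites(h,d)
round 2: derive flow(j,e) via R1 from flow(j,a), cites(a,e)
round 3: derive flow(h,e) via R1 from flow(h,a), cites(a,e)
round 3: derive flow(h,h) via R1 from flow(h,j), cites(j,h)
round 3: derive flow(j,j) via R1 from flow(j,d), cites(d,j)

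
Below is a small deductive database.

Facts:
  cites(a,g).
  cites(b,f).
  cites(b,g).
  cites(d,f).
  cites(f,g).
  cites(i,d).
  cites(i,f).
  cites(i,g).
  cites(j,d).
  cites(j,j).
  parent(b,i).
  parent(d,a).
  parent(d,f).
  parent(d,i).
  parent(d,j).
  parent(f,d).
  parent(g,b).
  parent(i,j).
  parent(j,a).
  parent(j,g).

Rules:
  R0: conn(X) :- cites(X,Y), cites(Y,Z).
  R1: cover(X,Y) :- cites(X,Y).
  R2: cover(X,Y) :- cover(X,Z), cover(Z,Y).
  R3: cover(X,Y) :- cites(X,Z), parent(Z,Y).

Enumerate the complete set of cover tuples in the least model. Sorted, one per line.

cover(a,b)
cover(a,d)
cover(a,f)
cover(a,g)
cover(b,b)
cover(b,d)
cover(b,f)
cover(b,g)
cover(d,b)
cover(d,d)
cover(d,f)
cover(d,g)
cover(f,b)
cover(f,d)
cover(f,f)
cover(f,g)
cover(i,a)
cover(i,b)
cover(i,d)
cover(i,f)
cover(i,g)
cover(i,i)
cover(i,j)
cover(j,a)
cover(j,b)
cover(j,d)
cover(j,f)
cover(j,g)
cover(j,i)
cover(j,j)

round 1: derive cover(a,g) via R1 from cites(a,g)
round 1: derive cover(b,f) via R1 from cites(b,f)
round 1: derive cover(b,g) via R1 from cites(b,g)
round 1: derive cover(d,f) via R1 from cites(d,f)
round 1: derive cover(f,g) via R1 from cites(f,g)
round 1: derive cover(i,d) via R1 from cites(i,d)
round 1: derive cover(i,f) via R1 from cites(i,f)
round 1: derive cover(i,g) via R1 from cites(i,g)
round 1: derive cover(j,d) via R1 from cites(j,d)
round 1: derive cover(j,j) via R1 from cites(j,j)
round 1: derive cover(a,b) via R3 from cites(a,g), parent(g,b)
round 1: derive cover(b,b) via R3 from cites(b,g), parent(g,b)
round 1: derive cover(b,d) via R3 from cites(b,f), parent(f,d)
round 1: derive cover(d,d) via R3 from cites(d,f), parent(f,d)
round 1: derive cover(f,b) via R3 from cites(f,g), parent(g,b)
round 1: derive cover(i,a) via R3 from cites(i,d), parent(d,a)
round 1: derive cover(i,b) via R3 from cites(i,g), parent(g,b)
round 1: derive cover(i,i) via R3 from cites(i,d), parent(d,i)
round 1: derive cover(i,j) via R3 from cites(i,d), parent(d,j)
round 1: derive cover(j,a) via R3 from cites(j,d), parent(d,a)
round 1: derive cover(j,f) via R3 from cites(j,d), parent(d,f)
round 1: derive cover(j,g) via R3 from cites(j,j), parent(j,g)
round 1: derive cover(j,i) via R3 from cites(j,d), parent(d,i)
round 2: derive cover(a,d) via R2 from cover(a,b), cover(b,d)
round 2: derive cover(a,f) via R2 from cover(a,b), cover(b,f)
round 2: derive cover(d,b) via R2 from cover(d,f), cover(f,b)
round 2: derive cover(d,g) via R2 from cover(d,f), cover(f,g)
round 2: derive cover(f,d) via R2 from cover(f,b), cover(b,d)
round 2: derive cover(f,f) via R2 from cover(f,b), cover(b,f)
round 2: derive cover(j,b) via R2 from cover(j,a), cover(a,b)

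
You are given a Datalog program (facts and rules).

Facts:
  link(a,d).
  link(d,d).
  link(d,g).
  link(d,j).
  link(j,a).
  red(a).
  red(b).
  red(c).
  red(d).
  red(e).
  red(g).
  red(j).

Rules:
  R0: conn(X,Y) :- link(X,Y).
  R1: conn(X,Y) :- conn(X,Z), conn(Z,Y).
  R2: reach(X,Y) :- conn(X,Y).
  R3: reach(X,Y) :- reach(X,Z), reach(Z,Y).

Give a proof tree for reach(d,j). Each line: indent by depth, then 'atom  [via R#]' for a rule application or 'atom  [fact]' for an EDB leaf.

reach(d,j)  [via R2]
  conn(d,j)  [via R0]
    link(d,j)  [fact]

round 1: derive conn(a,d) via R0 from link(a,d)
round 1: derive conn(d,d) via R0 from link(d,d)
round 1: derive conn(d,g) via R0 from link(d,g)
round 1: derive conn(d,j) via R0 from link(d,j)
round 1: derive conn(j,a) via R0 from link(j,a)
round 2: derive conn(a,g) via R1 from conn(a,d), conn(d,g)
round 2: derive conn(a,j) via R1 from conn(a,d), conn(d,j)
round 2: derive conn(d,a) via R1 from conn(d,j), conn(j,a)
round 2: derive conn(j,d) via R1 from conn(j,a), conn(a,d)
round 2: derive reach(a,d) via R2 from conn(a,d)
round 2: derive reach(d,d) via R2 from conn(d,d)
round 2: derive reach(d,g) via R2 from conn(d,g)
round 2: derive reach(d,j) via R2 from conn(d,j)
round 2: derive reach(j,a) via R2 from conn(j,a)
round 3: derive conn(a,a) via R1 from conn(a,d), conn(d,a)
round 3: derive conn(j,g) via R1 from conn(j,a), conn(a,g)
round 3: derive conn(j,j) via R1 from conn(j,a), conn(a,j)
round 3: derive reach(a,g) via R2 from conn(a,g)
round 3: derive reach(a,j) via R2 from conn(a,j)
round 3: derive reach(d,a) via R2 from conn(d,a)
round 3: derive reach(j,d) via R2 from conn(j,d)
round 4: derive reach(a,a) via R2 from conn(a,a)
round 4: derive reach(j,g) via R2 from conn(j,g)
round 4: derive reach(j,j) via R2 from conn(j,j)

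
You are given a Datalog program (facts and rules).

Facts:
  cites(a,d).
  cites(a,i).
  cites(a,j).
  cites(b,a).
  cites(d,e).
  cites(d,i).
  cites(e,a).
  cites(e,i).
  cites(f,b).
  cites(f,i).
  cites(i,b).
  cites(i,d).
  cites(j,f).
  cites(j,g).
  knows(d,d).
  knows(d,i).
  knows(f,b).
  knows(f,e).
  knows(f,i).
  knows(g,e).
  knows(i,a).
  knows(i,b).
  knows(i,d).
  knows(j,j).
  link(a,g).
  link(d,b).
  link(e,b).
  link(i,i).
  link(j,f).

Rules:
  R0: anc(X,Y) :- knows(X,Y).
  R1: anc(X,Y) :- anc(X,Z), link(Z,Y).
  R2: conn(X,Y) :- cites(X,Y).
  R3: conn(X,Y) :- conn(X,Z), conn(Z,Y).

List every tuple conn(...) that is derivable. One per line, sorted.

conn(a,a)
conn(a,b)
conn(a,d)
conn(a,e)
conn(a,f)
conn(a,g)
conn(a,i)
conn(a,j)
conn(b,a)
conn(b,b)
conn(b,d)
conn(b,e)
conn(b,f)
conn(b,g)
conn(b,i)
conn(b,j)
conn(d,a)
conn(d,b)
conn(d,d)
conn(d,e)
conn(d,f)
conn(d,g)
conn(d,i)
conn(d,j)
conn(e,a)
conn(e,b)
conn(e,d)
conn(e,e)
conn(e,f)
conn(e,g)
conn(e,i)
conn(e,j)
conn(f,a)
conn(f,b)
conn(f,d)
conn(f,e)
conn(f,f)
conn(f,g)
conn(f,i)
conn(f,j)
conn(i,a)
conn(i,b)
conn(i,d)
conn(i,e)
conn(i,f)
conn(i,g)
conn(i,i)
conn(i,j)
conn(j,a)
conn(j,b)
conn(j,d)
conn(j,e)
conn(j,f)
conn(j,g)
conn(j,i)
conn(j,j)

round 1: derive conn(a,d) via R2 from cites(a,d)
round 1: derive conn(a,i) via R2 from cites(a,i)
round 1: derive conn(a,j) via R2 from cites(a,j)
round 1: derive conn(b,a) via R2 from cites(b,a)
round 1: derive conn(d,e) via R2 from cites(d,e)
round 1: derive conn(d,i) via R2 from cites(d,i)
round 1: derive conn(e,a) via R2 from cites(e,a)
round 1: derive conn(e,i) via R2 from cites(e,i)
round 1: derive conn(f,b) via R2 from cites(f,b)
round 1: derive conn(f,i) via R2 from cites(f,i)
round 1: derive conn(i,b) via R2 from cites(i,b)
round 1: derive conn(i,d) via R2 from cites(i,d)
round 1: derive conn(j,f) via R2 from cites(j,f)
round 1: derive conn(j,g) via R2 from cites(j,g)
round 2: derive conn(a,b) via R3 from conn(a,i), conn(i,b)
round 2: derive conn(a,e) via R3 from conn(a,d), conn(d,e)
round 2: derive conn(a,f) via R3 from conn(a,j), conn(j,f)
round 2: derive conn(a,g) via R3 from conn(a,j), conn(j,g)
round 2: derive conn(b,d) via R3 from conn(b,a), conn(a,d)
round 2: derive conn(b,i) via R3 from conn(b,a), conn(a,i)
round 2: derive conn(b,j) via R3 from conn(b,a), conn(a,j)
round 2: derive conn(d,a) via R3 from conn(d,e), conn(e,a)
round 2: derive conn(d,b) via R3 from conn(d,i), conn(i,b)
round 2: derive conn(d,d) via R3 from conn(d,i), conn(i,d)
round 2: derive conn(e,b) via R3 from conn(e,i), conn(i,b)
round 2: derive conn(e,d) via R3 from conn(e,a), conn(a,d)
round 2: derive conn(e,j) via R3 from conn(e,a), conn(a,j)
round 2: derive conn(f,a) via R3 from conn(f,b), conn(b,a)
round 2: derive conn(f,d) via R3 from conn(f,i), conn(i,d)
round 2: derive conn(i,a) via R3 from conn(i,b), conn(b,a)
round 2: derive conn(i,e) via R3 from conn(i,d), conn(d,e)
round 2: derive conn(i,i) via R3 from conn(i,d), conn(d,i)
round 2: derive conn(j,b) via R3 from conn(j,f), conn(f,b)
round 2: derive conn(j,i) via R3 from conn(j,f), conn(f,i)
round 3: derive conn(a,a) via R3 from conn(a,b), conn(b,a)
round 3: derive conn(b,b) via R3 from conn(b,a), conn(a,b)
round 3: derive conn(b,e) via R3 from conn(b,a), conn(a,e)
round 3: derive conn(b,f) via R3 from conn(b,a), conn(a,f)
round 3: derive conn(b,g) via R3 from conn(b,a), conn(a,g)
round 3: derive conn(d,f) via R3 from conn(d,a), conn(a,f)
round 3: derive conn(d,g) via R3 from conn(d,a), conn(a,g)
round 3: derive conn(d,j) via R3 from conn(d,a), conn(a,j)
round 3: derive conn(e,e) via R3 from conn(e,a), conn(a,e)
round 3: derive conn(e,f) via R3 from conn(e,a), conn(a,f)
round 3: derive conn(e,g) via R3 from conn(e,a), conn(a,g)
round 3: derive conn(f,e) via R3 from conn(f,a), conn(a,e)
round 3: derive conn(f,f) via R3 from conn(f,a), conn(a,f)
round 3: derive conn(f,g) via R3 from conn(f,a), conn(a,g)
round 3: derive conn(f,j) via R3 from conn(f,a), conn(a,j)
round 3: derive conn(i,f) via R3 from conn(i,a), conn(a,f)
round 3: derive conn(i,g) via R3 from conn(i,a), conn(a,g)
round 3: derive conn(i,j) via R3 from conn(i,a), conn(a,j)
round 3: derive conn(j,a) via R3 from conn(j,b), conn(b,a)
round 3: derive conn(j,d) via R3 from conn(j,b), conn(b,d)
round 3: derive conn(j,e) via R3 from conn(j,i), conn(i,e)
round 3: derive conn(j,j) via R3 from conn(j,b), conn(b,j)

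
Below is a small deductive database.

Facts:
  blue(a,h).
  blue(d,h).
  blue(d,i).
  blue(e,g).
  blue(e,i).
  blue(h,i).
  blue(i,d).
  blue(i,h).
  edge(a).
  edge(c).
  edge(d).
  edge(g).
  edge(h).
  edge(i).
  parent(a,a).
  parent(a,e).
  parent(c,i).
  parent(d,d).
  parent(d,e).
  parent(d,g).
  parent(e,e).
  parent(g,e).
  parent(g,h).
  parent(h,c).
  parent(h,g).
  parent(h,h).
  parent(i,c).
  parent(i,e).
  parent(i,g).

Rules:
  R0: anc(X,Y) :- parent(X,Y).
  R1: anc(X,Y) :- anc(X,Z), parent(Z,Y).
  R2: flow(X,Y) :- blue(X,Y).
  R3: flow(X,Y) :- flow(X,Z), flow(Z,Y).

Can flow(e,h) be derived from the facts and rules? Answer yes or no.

round 1: derive flow(a,h) via R2 from blue(a,h)
round 1: derive flow(d,h) via R2 from blue(d,h)
round 1: derive flow(d,i) via R2 from blue(d,i)
round 1: derive flow(e,g) via R2 from blue(e,g)
round 1: derive flow(e,i) via R2 from blue(e,i)
round 1: derive flow(h,i) via R2 from blue(h,i)
round 1: derive flow(i,d) via R2 from blue(i,d)
round 1: derive flow(i,h) via R2 from blue(i,h)
round 2: derive flow(a,i) via R3 from flow(a,h), flow(h,i)
round 2: derive flow(d,d) via R3 from flow(d,i), flow(i,d)
round 2: derive flow(e,d) via R3 from flow(e,i), flow(i,d)
round 2: derive flow(e,h) via R3 from flow(e,i), flow(i,h)
round 2: derive flow(h,d) via R3 from flow(h,i), flow(i,d)
round 2: derive flow(h,h) via R3 from flow(h,i), flow(i,h)
round 2: derive flow(i,i) via R3 from flow(i,d), flow(d,i)
round 3: derive flow(a,d) via R3 from flow(a,h), flow(h,d)

yes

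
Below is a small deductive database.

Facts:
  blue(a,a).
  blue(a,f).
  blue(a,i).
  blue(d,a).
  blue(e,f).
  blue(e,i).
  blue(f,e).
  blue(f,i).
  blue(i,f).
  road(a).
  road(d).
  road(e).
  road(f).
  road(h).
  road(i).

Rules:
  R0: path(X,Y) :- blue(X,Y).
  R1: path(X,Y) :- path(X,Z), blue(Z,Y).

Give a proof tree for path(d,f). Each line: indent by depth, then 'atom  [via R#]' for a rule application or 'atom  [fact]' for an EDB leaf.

round 1: derive path(a,a) via R0 from blue(a,a)
round 1: derive path(a,f) via R0 from blue(a,f)
round 1: derive path(a,i) via R0 from blue(a,i)
round 1: derive path(d,a) via R0 from blue(d,a)
round 1: derive path(e,f) via R0 from blue(e,f)
round 1: derive path(e,i) via R0 from blue(e,i)
round 1: derive path(f,e) via R0 from blue(f,e)
round 1: derive path(f,i) via R0 from blue(f,i)
round 1: derive path(i,f) via R0 from blue(i,f)
round 2: derive path(a,e) via R1 from path(a,f), blue(f,e)
round 2: derive path(d,f) via R1 from path(d,a), blue(a,f)
round 2: derive path(d,i) via R1 from path(d,a), blue(a,i)
round 2: derive path(e,e) via R1 from path(e,f), blue(f,e)
round 2: derive path(f,f) via R1 from path(f,e), blue(e,f)
round 2: derive path(i,e) via R1 from path(i,f), blue(f,e)
round 2: derive path(i,i) via R1 from path(i,f), blue(f,i)
round 3: derive path(d,e) via R1 from path(d,f), blue(f,e)

path(d,f)  [via R1]
  path(d,a)  [via R0]
    blue(d,a)  [fact]
  blue(a,f)  [fact]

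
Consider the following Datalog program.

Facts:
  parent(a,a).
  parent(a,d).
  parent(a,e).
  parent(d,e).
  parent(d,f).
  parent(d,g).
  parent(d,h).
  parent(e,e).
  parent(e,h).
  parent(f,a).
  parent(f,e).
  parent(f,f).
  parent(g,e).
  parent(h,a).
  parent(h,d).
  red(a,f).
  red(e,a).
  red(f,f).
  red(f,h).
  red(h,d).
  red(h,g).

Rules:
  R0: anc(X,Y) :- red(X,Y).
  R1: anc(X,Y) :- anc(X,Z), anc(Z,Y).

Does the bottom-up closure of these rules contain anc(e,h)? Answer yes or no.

yes

round 1: derive anc(a,f) via R0 from red(a,f)
round 1: derive anc(e,a) via R0 from red(e,a)
round 1: derive anc(f,f) via R0 from red(f,f)
round 1: derive anc(f,h) via R0 from red(f,h)
round 1: derive anc(h,d) via R0 from red(h,d)
round 1: derive anc(h,g) via R0 from red(h,g)
round 2: derive anc(a,h) via R1 from anc(a,f), anc(f,h)
round 2: derive anc(e,f) via R1 from anc(e,a), anc(a,f)
round 2: derive anc(f,d) via R1 from anc(f,h), anc(h,d)
round 2: derive anc(f,g) via R1 from anc(f,h), anc(h,g)
round 3: derive anc(a,d) via R1 from anc(a,f), anc(f,d)
round 3: derive anc(a,g) via R1 from anc(a,f), anc(f,g)
round 3: derive anc(e,d) via R1 from anc(e,f), anc(f,d)
round 3: derive anc(e,g) via R1 from anc(e,f), anc(f,g)
round 3: derive anc(e,h) via R1 from anc(e,a), anc(a,h)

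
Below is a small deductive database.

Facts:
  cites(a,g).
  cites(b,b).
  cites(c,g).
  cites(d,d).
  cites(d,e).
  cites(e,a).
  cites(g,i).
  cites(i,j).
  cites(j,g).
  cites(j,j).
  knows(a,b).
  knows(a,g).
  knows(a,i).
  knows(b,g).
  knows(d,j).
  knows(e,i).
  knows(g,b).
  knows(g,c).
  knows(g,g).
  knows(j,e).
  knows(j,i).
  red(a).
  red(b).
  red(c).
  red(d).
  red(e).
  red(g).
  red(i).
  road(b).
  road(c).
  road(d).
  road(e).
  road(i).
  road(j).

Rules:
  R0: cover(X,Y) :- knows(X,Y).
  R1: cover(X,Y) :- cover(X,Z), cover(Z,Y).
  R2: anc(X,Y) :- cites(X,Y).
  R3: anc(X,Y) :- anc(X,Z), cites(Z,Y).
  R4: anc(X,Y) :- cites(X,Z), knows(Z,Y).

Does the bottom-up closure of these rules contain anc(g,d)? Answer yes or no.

no

round 1: derive anc(a,g) via R2 from cites(a,g)
round 1: derive anc(b,b) via R2 from cites(b,b)
round 1: derive anc(c,g) via R2 from cites(c,g)
round 1: derive anc(d,d) via R2 from cites(d,d)
round 1: derive anc(d,e) via R2 from cites(d,e)
round 1: derive anc(e,a) via R2 from cites(e,a)
round 1: derive anc(g,i) via R2 from cites(g,i)
round 1: derive anc(i,j) via R2 from cites(i,j)
round 1: derive anc(j,g) via R2 from cites(j,g)
round 1: derive anc(j,j) via R2 from cites(j,j)
round 1: derive anc(a,b) via R4 from cites(a,g), knows(g,b)
round 1: derive anc(a,c) via R4 from cites(a,g), knows(g,c)
round 1: derive anc(b,g) via R4 from cites(b,b), knows(b,g)
round 1: derive anc(c,b) via R4 from cites(c,g), knows(g,b)
round 1: derive anc(c,c) via R4 from cites(c,g), knows(g,c)
round 1: derive anc(d,i) via R4 from cites(d,e), knows(e,i)
round 1: derive anc(d,j) via R4 from cites(d,d), knows(d,j)
round 1: derive anc(e,b) via R4 from cites(e,a), knows(a,b)
round 1: derive anc(e,g) via R4 from cites(e,a), knows(a,g)
round 1: derive anc(e,i) via R4 from cites(e,a), knows(a,i)
round 1: derive anc(i,e) via R4 from cites(i,j), knows(j,e)
round 1: derive anc(i,i) via R4 from cites(i,j), knows(j,i)
round 1: derive anc(j,b) via R4 from cites(j,g), knows(g,b)
round 1: derive anc(j,c) via R4 from cites(j,g), knows(g,c)
round 1: derive anc(j,e) via R4 from cites(j,j), knows(j,e)
round 1: derive anc(j,i) via R4 from cites(j,j), knows(j,i)
round 2: derive anc(a,i) via R3 from anc(a,g), cites(g,i)
round 2: derive anc(b,i) via R3 from anc(b,g), cites(g,i)
round 2: derive anc(c,i) via R3 from anc(c,g), cites(g,i)
round 2: derive anc(d,a) via R3 from anc(d,e), cites(e,a)
round 2: derive anc(d,g) via R3 from anc(d,j), cites(j,g)
round 2: derive anc(e,j) via R3 from anc(e,i), cites(i,j)
round 2: derive anc(g,j) via R3 from anc(g,i), cites(i,j)
round 2: derive anc(i,a) via R3 from anc(i,e), cites(e,a)
round 2: derive anc(i,g) via R3 from anc(i,j), cites(j,g)
round 2: derive anc(j,a) via R3 from anc(j,e), cites(e,a)
round 3: derive anc(a,j) via R3 from anc(a,i), cites(i,j)
round 3: derive anc(b,j) via R3 from anc(b,i), cites(i,j)
round 3: derive anc(c,j) via R3 from anc(c,i), cites(i,j)
round 3: derive anc(g,g) via R3 from anc(g,j), cites(j,g)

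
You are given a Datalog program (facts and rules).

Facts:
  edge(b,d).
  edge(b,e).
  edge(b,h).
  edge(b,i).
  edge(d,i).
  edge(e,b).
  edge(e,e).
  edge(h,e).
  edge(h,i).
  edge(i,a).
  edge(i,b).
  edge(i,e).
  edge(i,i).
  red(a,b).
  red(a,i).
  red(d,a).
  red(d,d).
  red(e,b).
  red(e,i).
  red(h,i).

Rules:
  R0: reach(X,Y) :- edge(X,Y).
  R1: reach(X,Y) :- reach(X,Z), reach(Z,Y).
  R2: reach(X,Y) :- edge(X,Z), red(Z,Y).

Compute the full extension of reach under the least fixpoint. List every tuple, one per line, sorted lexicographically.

reach(b,a)
reach(b,b)
reach(b,d)
reach(b,e)
reach(b,h)
reach(b,i)
reach(d,a)
reach(d,b)
reach(d,d)
reach(d,e)
reach(d,h)
reach(d,i)
reach(e,a)
reach(e,b)
reach(e,d)
reach(e,e)
reach(e,h)
reach(e,i)
reach(h,a)
reach(h,b)
reach(h,d)
reach(h,e)
reach(h,h)
reach(h,i)
reach(i,a)
reach(i,b)
reach(i,d)
reach(i,e)
reach(i,h)
reach(i,i)

round 1: derive reach(b,d) via R0 from edge(b,d)
round 1: derive reach(b,e) via R0 from edge(b,e)
round 1: derive reach(b,h) via R0 from edge(b,h)
round 1: derive reach(b,i) via R0 from edge(b,i)
round 1: derive reach(d,i) via R0 from edge(d,i)
round 1: derive reach(e,b) via R0 from edge(e,b)
round 1: derive reach(e,e) via R0 from edge(e,e)
round 1: derive reach(h,e) via R0 from edge(h,e)
round 1: derive reach(h,i) via R0 from edge(h,i)
round 1: derive reach(i,a) via R0 from edge(i,a)
round 1: derive reach(i,b) via R0 from edge(i,b)
round 1: derive reach(i,e) via R0 from edge(i,e)
round 1: derive reach(i,i) via R0 from edge(i,i)
round 1: derive reach(b,a) via R2 from edge(b,d), red(d,a)
round 1: derive reach(b,b) via R2 from edge(b,e), red(e,b)
round 1: derive reach(e,i) via R2 from edge(e,e), red(e,i)
round 1: derive reach(h,b) via R2 from edge(h,e), red(e,b)
round 2: derive reach(d,a) via R1 from reach(d,i), reach(i,a)
round 2: derive reach(d,b) via R1 from reach(d,i), reach(i,b)
round 2: derive reach(d,e) via R1 from reach(d,i), reach(i,e)
round 2: derive reach(e,a) via R1 from reach(e,b), reach(b,a)
round 2: derive reach(e,d) via R1 from reach(e,b), reach(b,d)
round 2: derive reach(e,h) via R1 from reach(e,b), reach(b,h)
round 2: derive reach(h,a) via R1 from reach(h,b), reach(b,a)
round 2: derive reach(h,d) via R1 from reach(h,b), reach(b,d)
round 2: derive reach(h,h) via R1 from reach(h,b), reach(b,h)
round 2: derive reach(i,d) via R1 from reach(i,b), reach(b,d)
round 2: derive reach(i,h) via R1 from reach(i,b), reach(b,h)
round 3: derive reach(d,d) via R1 from reach(d,b), reach(b,d)
round 3: derive reach(d,h) via R1 from reach(d,b), reach(b,h)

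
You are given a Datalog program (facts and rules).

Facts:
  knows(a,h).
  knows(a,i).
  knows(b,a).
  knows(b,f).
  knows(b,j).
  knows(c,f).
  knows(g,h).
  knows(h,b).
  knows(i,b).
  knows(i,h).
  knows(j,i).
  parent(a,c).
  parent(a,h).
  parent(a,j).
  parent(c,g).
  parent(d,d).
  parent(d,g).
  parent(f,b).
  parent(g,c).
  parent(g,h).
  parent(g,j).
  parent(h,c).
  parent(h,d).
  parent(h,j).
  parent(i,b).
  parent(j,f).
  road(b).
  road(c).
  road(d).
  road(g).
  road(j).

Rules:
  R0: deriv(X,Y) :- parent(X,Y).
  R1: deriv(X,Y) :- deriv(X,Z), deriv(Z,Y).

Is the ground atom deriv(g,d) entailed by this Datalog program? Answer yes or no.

round 1: derive deriv(a,c) via R0 from parent(a,c)
round 1: derive deriv(a,h) via R0 from parent(a,h)
round 1: derive deriv(a,j) via R0 from parent(a,j)
round 1: derive deriv(c,g) via R0 from parent(c,g)
round 1: derive deriv(d,d) via R0 from parent(d,d)
round 1: derive deriv(d,g) via R0 from parent(d,g)
round 1: derive deriv(f,b) via R0 from parent(f,b)
round 1: derive deriv(g,c) via R0 from parent(g,c)
round 1: derive deriv(g,h) via R0 from parent(g,h)
round 1: derive deriv(g,j) via R0 from parent(g,j)
round 1: derive deriv(h,c) via R0 from parent(h,c)
round 1: derive deriv(h,d) via R0 from parent(h,d)
round 1: derive deriv(h,j) via R0 from parent(h,j)
round 1: derive deriv(i,b) via R0 from parent(i,b)
round 1: derive deriv(j,f) via R0 from parent(j,f)
round 2: derive deriv(a,d) via R1 from deriv(a,h), deriv(h,d)
round 2: derive deriv(a,f) via R1 from deriv(a,j), deriv(j,f)
round 2: derive deriv(a,g) via R1 from deriv(a,c), deriv(c,g)
round 2: derive deriv(c,c) via R1 from deriv(c,g), deriv(g,c)
round 2: derive deriv(c,h) via R1 from deriv(c,g), deriv(g,h)
round 2: derive deriv(c,j) via R1 from deriv(c,g), deriv(g,j)
round 2: derive deriv(d,c) via R1 from deriv(d,g), deriv(g,c)
round 2: derive deriv(d,h) via R1 from deriv(d,g), deriv(g,h)
round 2: derive deriv(d,j) via R1 from deriv(d,g), deriv(g,j)
round 2: derive deriv(g,d) via R1 from deriv(g,h), deriv(h,d)
round 2: derive deriv(g,f) via R1 from deriv(g,j), deriv(j,f)
round 2: derive deriv(g,g) via R1 from deriv(g,c), deriv(c,g)
round 2: derive deriv(h,f) via R1 from deriv(h,j), deriv(j,f)
round 2: derive deriv(h,g) via R1 from deriv(h,c), deriv(c,g)
round 2: derive deriv(j,b) via R1 from deriv(j,f), deriv(f,b)
round 3: derive deriv(a,b) via R1 from deriv(a,f), deriv(f,b)
round 3: derive deriv(c,b) via R1 from deriv(c,j), deriv(j,b)
round 3: derive deriv(c,d) via R1 from deriv(c,g), deriv(g,d)
round 3: derive deriv(c,f) via R1 from deriv(c,g), deriv(g,f)
round 3: derive deriv(d,b) via R1 from deriv(d,j), deriv(j,b)
round 3: derive deriv(d,f) via R1 from deriv(d,g), deriv(g,f)
round 3: derive deriv(g,b) via R1 from deriv(g,f), deriv(f,b)
round 3: derive deriv(h,b) via R1 from deriv(h,f), deriv(f,b)
round 3: derive deriv(h,h) via R1 from deriv(h,c), deriv(c,h)

yes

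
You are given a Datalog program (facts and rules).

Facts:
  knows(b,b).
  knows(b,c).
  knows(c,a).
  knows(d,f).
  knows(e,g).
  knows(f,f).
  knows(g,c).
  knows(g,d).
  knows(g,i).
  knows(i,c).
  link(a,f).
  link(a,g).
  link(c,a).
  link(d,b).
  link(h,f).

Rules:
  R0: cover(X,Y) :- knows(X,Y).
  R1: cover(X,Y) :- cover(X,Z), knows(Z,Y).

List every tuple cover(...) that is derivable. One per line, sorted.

round 1: derive cover(b,b) via R0 from knows(b,b)
round 1: derive cover(b,c) via R0 from knows(b,c)
round 1: derive cover(c,a) via R0 from knows(c,a)
round 1: derive cover(d,f) via R0 from knows(d,f)
round 1: derive cover(e,g) via R0 from knows(e,g)
round 1: derive cover(f,f) via R0 from knows(f,f)
round 1: derive cover(g,c) via R0 from knows(g,c)
round 1: derive cover(g,d) via R0 from knows(g,d)
round 1: derive cover(g,i) via R0 from knows(g,i)
round 1: derive cover(i,c) via R0 from knows(i,c)
round 2: derive cover(b,a) via R1 from cover(b,c), knows(c,a)
round 2: derive cover(e,c) via R1 from cover(e,g), knows(g,c)
round 2: derive cover(e,d) via R1 from cover(e,g), knows(g,d)
round 2: derive cover(e,i) via R1 from cover(e,g), knows(g,i)
round 2: derive cover(g,a) via R1 from cover(g,c), knows(c,a)
round 2: derive cover(g,f) via R1 from cover(g,d), knows(d,f)
round 2: derive cover(i,a) via R1 from cover(i,c), knows(c,a)
round 3: derive cover(e,a) via R1 from cover(e,c), knows(c,a)
round 3: derive cover(e,f) via R1 from cover(e,d), knows(d,f)

cover(b,a)
cover(b,b)
cover(b,c)
cover(c,a)
cover(d,f)
cover(e,a)
cover(e,c)
cover(e,d)
cover(e,f)
cover(e,g)
cover(e,i)
cover(f,f)
cover(g,a)
cover(g,c)
cover(g,d)
cover(g,f)
cover(g,i)
cover(i,a)
cover(i,c)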